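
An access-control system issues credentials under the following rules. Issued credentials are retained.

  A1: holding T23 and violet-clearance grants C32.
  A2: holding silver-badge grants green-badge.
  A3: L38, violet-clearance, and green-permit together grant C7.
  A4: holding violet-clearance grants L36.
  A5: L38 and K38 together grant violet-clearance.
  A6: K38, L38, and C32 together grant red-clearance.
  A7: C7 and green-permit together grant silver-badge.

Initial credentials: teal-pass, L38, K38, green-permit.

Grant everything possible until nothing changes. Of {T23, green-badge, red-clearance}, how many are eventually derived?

Holding L38 and K38 grants violet-clearance (A5).
Holding L38, violet-clearance, and green-permit grants C7 (A3).
Holding C7 and green-permit grants silver-badge (A7).
Holding silver-badge grants green-badge (A2).
No rule produces T23, and it is not given.
green-badge: reached.
red-clearance would need K38, L38, and C32 (A6), but C32 is never granted.
Reached: green-badge — 1 of the 3.

1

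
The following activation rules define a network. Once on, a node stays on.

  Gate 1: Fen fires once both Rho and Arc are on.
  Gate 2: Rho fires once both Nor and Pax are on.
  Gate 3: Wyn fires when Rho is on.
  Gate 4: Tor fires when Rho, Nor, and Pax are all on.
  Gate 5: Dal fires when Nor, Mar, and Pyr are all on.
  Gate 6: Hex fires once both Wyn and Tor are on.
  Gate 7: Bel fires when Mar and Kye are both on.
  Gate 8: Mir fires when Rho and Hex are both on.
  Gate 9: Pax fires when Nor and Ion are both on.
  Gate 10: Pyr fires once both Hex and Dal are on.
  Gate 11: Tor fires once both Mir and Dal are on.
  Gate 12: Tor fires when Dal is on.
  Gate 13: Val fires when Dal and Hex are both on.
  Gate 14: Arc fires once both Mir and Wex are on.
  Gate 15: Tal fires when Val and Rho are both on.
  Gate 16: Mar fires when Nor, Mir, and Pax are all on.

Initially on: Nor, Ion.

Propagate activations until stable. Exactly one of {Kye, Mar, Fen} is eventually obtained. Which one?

Nor and Ion are on, so Pax fires (Gate 9).
Gate 2: Nor and Pax on → Rho on.
Gate 3: Rho on → Wyn on.
Gate 4: Rho, Nor, and Pax on → Tor on.
Gate 6: Wyn and Tor on → Hex on.
Gate 8: Rho and Hex on → Mir on.
Gate 16: Nor, Mir, and Pax on → Mar on.
Fen would need Rho and Arc (Gate 1), but Arc never turns on. No rule produces Kye, and it is not given.

Mar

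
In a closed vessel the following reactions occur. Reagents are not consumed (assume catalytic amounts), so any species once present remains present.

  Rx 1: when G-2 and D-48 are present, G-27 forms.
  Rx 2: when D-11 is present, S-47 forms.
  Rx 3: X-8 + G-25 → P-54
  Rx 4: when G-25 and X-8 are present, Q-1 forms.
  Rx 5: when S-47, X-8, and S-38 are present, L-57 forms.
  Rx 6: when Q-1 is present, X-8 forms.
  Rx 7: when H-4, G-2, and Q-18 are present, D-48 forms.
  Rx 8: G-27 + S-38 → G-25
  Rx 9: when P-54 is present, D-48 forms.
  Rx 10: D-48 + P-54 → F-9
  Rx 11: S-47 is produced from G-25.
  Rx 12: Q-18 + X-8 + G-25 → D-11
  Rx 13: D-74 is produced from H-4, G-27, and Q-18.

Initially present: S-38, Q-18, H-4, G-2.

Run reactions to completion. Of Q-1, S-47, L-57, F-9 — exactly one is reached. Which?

H-4, G-2, and Q-18 present → D-48 forms (Rx 7).
G-2 and D-48 present → G-27 forms (Rx 1).
G-27 and S-38 present → G-25 forms (Rx 8).
G-25 present → S-47 forms (Rx 11).
L-57 would need S-47, X-8, and S-38 (Rx 5), but X-8 never forms. Q-1 would need G-25 and X-8 (Rx 4), but X-8 never forms. F-9 would need D-48 and P-54 (Rx 10), but P-54 never forms.

S-47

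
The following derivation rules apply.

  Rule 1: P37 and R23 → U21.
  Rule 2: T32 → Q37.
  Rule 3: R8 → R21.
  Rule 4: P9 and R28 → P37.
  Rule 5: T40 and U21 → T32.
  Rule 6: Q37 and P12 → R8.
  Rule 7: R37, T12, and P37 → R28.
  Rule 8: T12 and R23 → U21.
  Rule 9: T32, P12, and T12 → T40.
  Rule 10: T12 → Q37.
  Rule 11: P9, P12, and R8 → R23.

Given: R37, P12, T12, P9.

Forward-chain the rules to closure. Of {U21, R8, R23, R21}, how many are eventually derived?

T12 holds, so Q37 follows (Rule 10).
From Q37 and P12, Rule 6 gives R8.
R8 holds, so R21 follows (Rule 3).
P9, P12, and R8 hold, so R23 follows (Rule 11).
From T12 and R23, Rule 8 gives U21.
U21: reached.
R8: reached.
R23: reached.
R21: reached.
All 4 are reached.

4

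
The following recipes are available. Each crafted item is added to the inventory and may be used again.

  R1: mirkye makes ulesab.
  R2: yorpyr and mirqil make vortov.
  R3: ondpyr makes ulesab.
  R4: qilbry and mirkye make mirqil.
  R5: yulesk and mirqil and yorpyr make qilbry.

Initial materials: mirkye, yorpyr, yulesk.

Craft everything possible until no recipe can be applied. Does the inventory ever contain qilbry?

qilbry would need yulesk, mirqil, and yorpyr (R5), but mirqil is never obtained.

No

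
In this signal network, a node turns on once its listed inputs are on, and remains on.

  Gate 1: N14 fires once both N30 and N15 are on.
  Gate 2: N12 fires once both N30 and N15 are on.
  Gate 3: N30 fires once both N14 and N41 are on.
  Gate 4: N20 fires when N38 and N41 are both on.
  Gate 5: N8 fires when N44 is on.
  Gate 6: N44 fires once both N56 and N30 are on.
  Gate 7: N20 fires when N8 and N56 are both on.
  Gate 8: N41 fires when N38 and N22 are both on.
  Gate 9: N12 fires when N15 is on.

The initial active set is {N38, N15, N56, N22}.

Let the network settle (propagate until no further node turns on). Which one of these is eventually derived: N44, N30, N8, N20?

N20

Gate 8: N38 and N22 on → N41 on.
Gate 4: N38 and N41 on → N20 on.
N44 would need N56 and N30 (Gate 6), but N30 never turns on. N8 would need N44 (Gate 5), but N44 never turns on. N30 would need N14 and N41 (Gate 3), but N14 never turns on.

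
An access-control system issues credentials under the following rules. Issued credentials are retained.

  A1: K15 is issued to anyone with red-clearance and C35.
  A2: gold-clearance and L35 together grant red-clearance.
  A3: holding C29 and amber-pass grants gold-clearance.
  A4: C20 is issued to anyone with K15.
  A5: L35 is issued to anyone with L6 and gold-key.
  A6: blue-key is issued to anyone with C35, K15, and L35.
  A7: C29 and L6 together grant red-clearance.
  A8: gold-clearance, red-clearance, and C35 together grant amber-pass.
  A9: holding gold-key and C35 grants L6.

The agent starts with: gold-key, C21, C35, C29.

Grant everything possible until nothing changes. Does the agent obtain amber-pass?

amber-pass would need gold-clearance, red-clearance, and C35 (A8), but gold-clearance is never granted.

No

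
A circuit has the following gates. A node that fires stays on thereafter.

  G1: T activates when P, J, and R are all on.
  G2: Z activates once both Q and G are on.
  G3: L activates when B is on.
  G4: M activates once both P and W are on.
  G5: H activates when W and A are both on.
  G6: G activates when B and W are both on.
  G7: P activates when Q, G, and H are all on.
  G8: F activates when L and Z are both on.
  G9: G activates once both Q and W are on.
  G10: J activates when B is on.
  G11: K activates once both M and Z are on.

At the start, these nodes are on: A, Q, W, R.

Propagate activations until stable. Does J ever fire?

No

J would need B (G10), but B never turns on.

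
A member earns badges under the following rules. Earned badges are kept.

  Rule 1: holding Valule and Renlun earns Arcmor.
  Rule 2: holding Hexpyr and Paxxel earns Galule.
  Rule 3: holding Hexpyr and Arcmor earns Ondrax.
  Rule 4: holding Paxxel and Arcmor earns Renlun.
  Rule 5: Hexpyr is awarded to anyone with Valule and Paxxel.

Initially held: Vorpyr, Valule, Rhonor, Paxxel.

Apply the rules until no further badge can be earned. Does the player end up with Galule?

With Valule and Paxxel, Hexpyr is earned (Rule 5).
With Hexpyr and Paxxel, Galule is earned (Rule 2).

Yes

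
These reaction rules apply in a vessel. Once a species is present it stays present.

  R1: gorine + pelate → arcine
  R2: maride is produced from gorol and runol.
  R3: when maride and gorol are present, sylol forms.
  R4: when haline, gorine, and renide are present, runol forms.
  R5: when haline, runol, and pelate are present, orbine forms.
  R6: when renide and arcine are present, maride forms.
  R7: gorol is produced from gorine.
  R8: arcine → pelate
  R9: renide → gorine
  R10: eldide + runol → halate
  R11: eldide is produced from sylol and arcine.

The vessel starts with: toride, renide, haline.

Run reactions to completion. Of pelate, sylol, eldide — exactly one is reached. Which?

renide present → gorine forms (R9).
haline, gorine, and renide present → runol forms (R4).
gorine present → gorol forms (R7).
gorol and runol present → maride forms (R2).
maride and gorol present → sylol forms (R3).
pelate would need arcine (R8), but arcine never forms. eldide would need sylol and arcine (R11), but arcine never forms.

sylol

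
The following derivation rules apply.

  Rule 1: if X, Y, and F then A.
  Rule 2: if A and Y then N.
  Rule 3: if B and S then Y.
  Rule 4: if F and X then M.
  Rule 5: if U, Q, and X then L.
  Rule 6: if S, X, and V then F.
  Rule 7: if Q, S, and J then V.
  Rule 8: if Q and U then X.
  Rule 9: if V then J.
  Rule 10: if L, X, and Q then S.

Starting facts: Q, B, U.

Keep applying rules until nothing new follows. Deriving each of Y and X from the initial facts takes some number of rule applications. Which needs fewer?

X

X: From Q and U, Rule 8 gives X. [1 rule application]
Y: Q and U hold, so X follows (Rule 8). U, Q, and X hold, so L follows (Rule 5). From L, X, and Q, Rule 10 gives S. B and S hold, so Y follows (Rule 3). [4 rule applications]
X needs fewer.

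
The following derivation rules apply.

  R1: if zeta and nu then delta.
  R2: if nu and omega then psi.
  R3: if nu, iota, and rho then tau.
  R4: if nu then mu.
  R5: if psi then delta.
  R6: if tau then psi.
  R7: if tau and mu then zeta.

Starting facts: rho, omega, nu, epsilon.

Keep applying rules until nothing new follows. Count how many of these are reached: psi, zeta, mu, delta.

3

From nu and omega, R2 gives psi.
nu holds, so mu follows (R4).
From psi, R5 gives delta.
psi: reached.
zeta would need tau and mu (R7), but tau is never established.
mu: reached.
delta: reached.
Reached: psi, mu, and delta — 3 of the 4.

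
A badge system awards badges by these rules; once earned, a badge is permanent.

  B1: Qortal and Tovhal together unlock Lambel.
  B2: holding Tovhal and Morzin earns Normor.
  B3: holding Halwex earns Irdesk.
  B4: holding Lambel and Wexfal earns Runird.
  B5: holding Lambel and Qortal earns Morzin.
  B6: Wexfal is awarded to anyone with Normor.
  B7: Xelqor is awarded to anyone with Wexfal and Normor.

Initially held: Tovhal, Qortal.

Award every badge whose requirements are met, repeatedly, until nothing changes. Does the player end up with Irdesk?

Irdesk would need Halwex (B3), but Halwex is never earned.

No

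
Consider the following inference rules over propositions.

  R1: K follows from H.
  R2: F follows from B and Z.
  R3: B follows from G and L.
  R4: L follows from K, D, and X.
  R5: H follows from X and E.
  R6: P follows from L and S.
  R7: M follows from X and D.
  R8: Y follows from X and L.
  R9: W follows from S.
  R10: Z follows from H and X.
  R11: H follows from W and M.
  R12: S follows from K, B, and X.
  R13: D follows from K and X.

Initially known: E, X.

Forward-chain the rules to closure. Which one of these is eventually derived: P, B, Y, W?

Y

From X and E, R5 gives H.
H holds, so K follows (R1).
From K and X, R13 gives D.
From K, D, and X, R4 gives L.
From X and L, R8 gives Y.
P would need L and S (R6), but S is never established. W would need S (R9), but S is never established. B would need G and L (R3), but G is never established.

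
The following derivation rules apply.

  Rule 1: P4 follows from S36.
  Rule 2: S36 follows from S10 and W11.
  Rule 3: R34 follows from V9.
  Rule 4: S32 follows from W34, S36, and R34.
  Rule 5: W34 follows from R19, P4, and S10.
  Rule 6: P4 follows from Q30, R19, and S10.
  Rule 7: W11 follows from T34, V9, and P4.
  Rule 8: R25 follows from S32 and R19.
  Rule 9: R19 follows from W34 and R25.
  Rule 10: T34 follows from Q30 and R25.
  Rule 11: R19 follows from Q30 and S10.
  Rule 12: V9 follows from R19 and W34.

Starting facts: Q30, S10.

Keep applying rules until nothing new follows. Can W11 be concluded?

No

W11 would need T34, V9, and P4 (Rule 7), but T34 is never established.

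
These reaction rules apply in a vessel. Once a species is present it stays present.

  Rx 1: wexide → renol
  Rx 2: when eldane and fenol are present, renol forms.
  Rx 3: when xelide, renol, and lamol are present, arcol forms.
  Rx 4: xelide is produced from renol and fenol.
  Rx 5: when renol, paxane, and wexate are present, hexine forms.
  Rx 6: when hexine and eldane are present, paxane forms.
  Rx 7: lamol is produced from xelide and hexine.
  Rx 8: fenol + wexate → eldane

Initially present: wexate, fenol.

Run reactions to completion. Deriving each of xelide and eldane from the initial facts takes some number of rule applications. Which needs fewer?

eldane: fenol and wexate present → eldane forms (Rx 8). [1 rule application]
xelide: fenol and wexate present → eldane forms (Rx 8). eldane and fenol present → renol forms (Rx 2). renol and fenol present → xelide forms (Rx 4). [3 rule applications]
eldane needs fewer.

eldane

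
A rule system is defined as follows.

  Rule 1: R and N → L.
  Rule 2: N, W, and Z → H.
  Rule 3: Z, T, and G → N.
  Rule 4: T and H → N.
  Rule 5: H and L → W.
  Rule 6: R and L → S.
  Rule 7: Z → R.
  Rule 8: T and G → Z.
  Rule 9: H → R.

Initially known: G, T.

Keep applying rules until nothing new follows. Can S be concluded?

From T and G, Rule 8 gives Z.
Z holds, so R follows (Rule 7).
Z, T, and G hold, so N follows (Rule 3).
R and N hold, so L follows (Rule 1).
From R and L, Rule 6 gives S.

Yes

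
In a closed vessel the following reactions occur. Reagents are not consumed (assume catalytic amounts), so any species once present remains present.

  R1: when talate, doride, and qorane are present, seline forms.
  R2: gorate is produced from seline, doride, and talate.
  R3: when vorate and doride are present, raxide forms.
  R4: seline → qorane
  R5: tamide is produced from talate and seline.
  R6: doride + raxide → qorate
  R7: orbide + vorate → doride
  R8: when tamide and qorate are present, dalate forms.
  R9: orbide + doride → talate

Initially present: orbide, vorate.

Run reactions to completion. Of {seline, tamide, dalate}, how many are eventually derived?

0

seline would need talate, doride, and qorane (R1), but qorane never forms.
tamide would need talate and seline (R5), but seline never forms.
dalate would need tamide and qorate (R8), but tamide never forms.
None of the 3 are reached.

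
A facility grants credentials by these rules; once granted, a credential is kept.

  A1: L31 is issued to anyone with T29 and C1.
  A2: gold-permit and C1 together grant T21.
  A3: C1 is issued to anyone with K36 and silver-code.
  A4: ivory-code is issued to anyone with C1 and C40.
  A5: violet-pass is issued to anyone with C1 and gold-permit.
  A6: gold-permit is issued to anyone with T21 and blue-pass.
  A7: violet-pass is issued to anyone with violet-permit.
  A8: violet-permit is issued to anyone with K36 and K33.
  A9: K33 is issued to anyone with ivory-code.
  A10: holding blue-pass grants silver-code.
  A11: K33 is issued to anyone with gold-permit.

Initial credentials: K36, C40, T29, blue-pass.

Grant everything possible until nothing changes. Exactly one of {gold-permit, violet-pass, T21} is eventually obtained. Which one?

violet-pass

Holding blue-pass grants silver-code (A10).
Holding K36 and silver-code grants C1 (A3).
Holding C1 and C40 grants ivory-code (A4).
Holding ivory-code grants K33 (A9).
Holding K36 and K33 grants violet-permit (A8).
Holding violet-permit grants violet-pass (A7).
T21 would need gold-permit and C1 (A2), but gold-permit is never granted. gold-permit would need T21 and blue-pass (A6), but T21 is never granted.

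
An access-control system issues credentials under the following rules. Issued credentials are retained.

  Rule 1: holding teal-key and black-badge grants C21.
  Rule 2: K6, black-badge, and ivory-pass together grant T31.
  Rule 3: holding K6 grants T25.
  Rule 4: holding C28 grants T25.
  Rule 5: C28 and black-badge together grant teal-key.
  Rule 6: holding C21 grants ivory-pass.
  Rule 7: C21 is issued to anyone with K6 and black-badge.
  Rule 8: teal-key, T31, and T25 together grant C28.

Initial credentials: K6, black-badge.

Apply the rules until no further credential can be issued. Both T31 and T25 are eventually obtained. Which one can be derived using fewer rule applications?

T25

T25: Holding K6 grants T25 (Rule 3). [1 rule application]
T31: Holding K6 and black-badge grants C21 (Rule 7). Holding C21 grants ivory-pass (Rule 6). Holding K6, black-badge, and ivory-pass grants T31 (Rule 2). [3 rule applications]
T25 needs fewer.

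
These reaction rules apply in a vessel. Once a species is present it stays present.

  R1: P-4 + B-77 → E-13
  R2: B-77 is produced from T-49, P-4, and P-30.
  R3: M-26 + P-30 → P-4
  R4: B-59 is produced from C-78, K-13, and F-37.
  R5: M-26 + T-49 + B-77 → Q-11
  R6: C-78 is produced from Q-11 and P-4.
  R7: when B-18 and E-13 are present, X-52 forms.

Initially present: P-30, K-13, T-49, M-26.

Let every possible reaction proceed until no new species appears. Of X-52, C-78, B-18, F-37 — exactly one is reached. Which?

M-26 and P-30 present → P-4 forms (R3).
T-49, P-4, and P-30 present → B-77 forms (R2).
M-26, T-49, and B-77 present → Q-11 forms (R5).
Q-11 and P-4 present → C-78 forms (R6).
X-52 would need B-18 and E-13 (R7), but B-18 never forms. No rule produces B-18, and it is not given. No rule produces F-37, and it is not given.

C-78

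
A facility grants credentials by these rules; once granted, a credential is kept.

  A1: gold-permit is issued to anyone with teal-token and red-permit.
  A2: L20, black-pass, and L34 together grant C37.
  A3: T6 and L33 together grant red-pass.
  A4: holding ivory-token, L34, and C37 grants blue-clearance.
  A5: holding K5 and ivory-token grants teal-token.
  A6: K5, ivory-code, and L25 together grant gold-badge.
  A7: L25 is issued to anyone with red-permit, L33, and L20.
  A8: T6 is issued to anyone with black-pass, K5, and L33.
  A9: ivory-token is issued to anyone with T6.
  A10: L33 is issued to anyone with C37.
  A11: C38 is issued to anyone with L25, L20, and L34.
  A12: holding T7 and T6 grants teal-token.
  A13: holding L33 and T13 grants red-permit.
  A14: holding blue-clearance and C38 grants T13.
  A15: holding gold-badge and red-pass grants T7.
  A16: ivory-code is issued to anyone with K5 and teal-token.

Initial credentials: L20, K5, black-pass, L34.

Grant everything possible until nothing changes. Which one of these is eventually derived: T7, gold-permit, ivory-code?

ivory-code

Holding L20, black-pass, and L34 grants C37 (A2).
Holding C37 grants L33 (A10).
Holding black-pass, K5, and L33 grants T6 (A8).
Holding T6 grants ivory-token (A9).
Holding K5 and ivory-token grants teal-token (A5).
Holding K5 and teal-token grants ivory-code (A16).
gold-permit would need teal-token and red-permit (A1), but red-permit is never granted. T7 would need gold-badge and red-pass (A15), but gold-badge is never granted.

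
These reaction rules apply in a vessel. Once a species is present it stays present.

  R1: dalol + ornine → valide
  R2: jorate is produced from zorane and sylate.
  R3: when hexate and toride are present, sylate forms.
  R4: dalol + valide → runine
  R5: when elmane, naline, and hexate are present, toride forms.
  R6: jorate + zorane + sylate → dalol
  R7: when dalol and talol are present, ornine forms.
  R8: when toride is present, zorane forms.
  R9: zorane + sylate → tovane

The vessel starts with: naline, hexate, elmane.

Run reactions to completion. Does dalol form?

Yes

elmane, naline, and hexate present → toride forms (R5).
hexate and toride present → sylate forms (R3).
toride present → zorane forms (R8).
zorane and sylate present → jorate forms (R2).
jorate, zorane, and sylate present → dalol forms (R6).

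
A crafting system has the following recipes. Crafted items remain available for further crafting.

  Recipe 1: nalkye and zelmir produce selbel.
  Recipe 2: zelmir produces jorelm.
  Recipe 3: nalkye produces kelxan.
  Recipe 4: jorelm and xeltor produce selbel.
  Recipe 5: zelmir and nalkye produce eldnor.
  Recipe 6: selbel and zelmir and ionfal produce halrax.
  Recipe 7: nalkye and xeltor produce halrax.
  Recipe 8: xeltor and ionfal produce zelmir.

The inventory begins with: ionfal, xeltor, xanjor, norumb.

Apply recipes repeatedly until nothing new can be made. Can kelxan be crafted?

No

kelxan would need nalkye (Recipe 3), but nalkye is never obtained.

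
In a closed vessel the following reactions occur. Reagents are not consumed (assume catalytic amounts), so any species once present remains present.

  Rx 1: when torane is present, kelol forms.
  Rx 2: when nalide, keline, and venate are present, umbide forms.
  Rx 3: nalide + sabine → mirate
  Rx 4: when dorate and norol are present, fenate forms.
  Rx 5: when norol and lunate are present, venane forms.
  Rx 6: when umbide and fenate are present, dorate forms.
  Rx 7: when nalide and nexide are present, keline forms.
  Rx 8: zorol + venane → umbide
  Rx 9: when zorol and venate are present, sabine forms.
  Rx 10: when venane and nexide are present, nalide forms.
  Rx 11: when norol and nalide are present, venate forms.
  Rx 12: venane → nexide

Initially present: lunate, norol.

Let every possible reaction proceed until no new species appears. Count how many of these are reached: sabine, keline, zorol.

1

norol and lunate present → venane forms (Rx 5).
venane present → nexide forms (Rx 12).
venane and nexide present → nalide forms (Rx 10).
nalide and nexide present → keline forms (Rx 7).
sabine would need zorol and venate (Rx 9), but zorol never forms.
keline: reached.
No rule produces zorol, and it is not given.
Reached: keline — 1 of the 3.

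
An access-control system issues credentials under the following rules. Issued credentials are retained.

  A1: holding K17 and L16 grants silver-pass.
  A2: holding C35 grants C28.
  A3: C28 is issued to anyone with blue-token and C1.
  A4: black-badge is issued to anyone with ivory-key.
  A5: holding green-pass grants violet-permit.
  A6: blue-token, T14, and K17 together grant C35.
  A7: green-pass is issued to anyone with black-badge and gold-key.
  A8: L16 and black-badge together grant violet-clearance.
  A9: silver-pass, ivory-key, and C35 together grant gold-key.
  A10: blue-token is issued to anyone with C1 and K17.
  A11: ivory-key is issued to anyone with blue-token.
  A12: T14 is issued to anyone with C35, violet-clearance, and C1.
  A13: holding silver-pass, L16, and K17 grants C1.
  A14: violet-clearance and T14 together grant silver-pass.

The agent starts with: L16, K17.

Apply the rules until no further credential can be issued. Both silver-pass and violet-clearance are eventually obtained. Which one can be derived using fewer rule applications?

silver-pass: Holding K17 and L16 grants silver-pass (A1). [1 rule application]
violet-clearance: Holding K17 and L16 grants silver-pass (A1). Holding silver-pass, L16, and K17 grants C1 (A13). Holding C1 and K17 grants blue-token (A10). Holding blue-token grants ivory-key (A11). Holding ivory-key grants black-badge (A4). Holding L16 and black-badge grants violet-clearance (A8). [6 rule applications]
silver-pass needs fewer.

silver-pass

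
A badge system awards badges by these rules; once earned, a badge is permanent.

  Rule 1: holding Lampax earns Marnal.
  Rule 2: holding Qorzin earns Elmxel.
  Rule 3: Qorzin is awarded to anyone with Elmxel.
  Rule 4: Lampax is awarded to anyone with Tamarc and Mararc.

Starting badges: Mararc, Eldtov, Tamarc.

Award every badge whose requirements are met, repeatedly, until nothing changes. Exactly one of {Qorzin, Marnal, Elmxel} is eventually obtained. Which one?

Marnal

With Tamarc and Mararc, Lampax is earned (Rule 4).
With Lampax, Marnal is earned (Rule 1).
Qorzin would need Elmxel (Rule 3), but Elmxel is never earned. Elmxel would need Qorzin (Rule 2), but Qorzin is never earned.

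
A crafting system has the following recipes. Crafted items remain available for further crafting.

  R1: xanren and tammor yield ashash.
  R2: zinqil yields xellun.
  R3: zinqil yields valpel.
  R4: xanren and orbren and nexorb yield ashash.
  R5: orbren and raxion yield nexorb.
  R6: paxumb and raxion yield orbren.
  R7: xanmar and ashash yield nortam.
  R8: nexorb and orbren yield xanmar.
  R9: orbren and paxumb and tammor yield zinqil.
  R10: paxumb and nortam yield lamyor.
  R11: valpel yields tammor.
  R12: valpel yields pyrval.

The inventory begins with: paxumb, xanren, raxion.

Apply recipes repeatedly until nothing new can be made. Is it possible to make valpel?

No

valpel would need zinqil (R3), but zinqil is never obtained.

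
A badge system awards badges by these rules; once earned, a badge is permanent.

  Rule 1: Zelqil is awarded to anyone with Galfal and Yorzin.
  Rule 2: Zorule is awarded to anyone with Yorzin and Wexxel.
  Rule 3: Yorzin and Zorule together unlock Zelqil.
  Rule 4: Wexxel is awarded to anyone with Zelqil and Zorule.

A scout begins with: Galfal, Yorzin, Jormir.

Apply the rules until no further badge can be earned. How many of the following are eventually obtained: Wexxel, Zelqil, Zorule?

1

With Galfal and Yorzin, Zelqil is earned (Rule 1).
Wexxel would need Zelqil and Zorule (Rule 4), but Zorule is never earned.
Zelqil: reached.
Zorule would need Yorzin and Wexxel (Rule 2), but Wexxel is never earned.
Reached: Zelqil — 1 of the 3.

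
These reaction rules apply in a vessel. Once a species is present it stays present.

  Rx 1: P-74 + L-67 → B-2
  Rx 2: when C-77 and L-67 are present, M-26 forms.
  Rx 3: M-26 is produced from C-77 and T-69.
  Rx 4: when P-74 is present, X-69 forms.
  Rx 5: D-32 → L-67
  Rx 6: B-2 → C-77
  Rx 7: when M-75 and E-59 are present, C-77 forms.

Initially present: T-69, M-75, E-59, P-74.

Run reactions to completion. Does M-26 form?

Yes

M-75 and E-59 present → C-77 forms (Rx 7).
C-77 and T-69 present → M-26 forms (Rx 3).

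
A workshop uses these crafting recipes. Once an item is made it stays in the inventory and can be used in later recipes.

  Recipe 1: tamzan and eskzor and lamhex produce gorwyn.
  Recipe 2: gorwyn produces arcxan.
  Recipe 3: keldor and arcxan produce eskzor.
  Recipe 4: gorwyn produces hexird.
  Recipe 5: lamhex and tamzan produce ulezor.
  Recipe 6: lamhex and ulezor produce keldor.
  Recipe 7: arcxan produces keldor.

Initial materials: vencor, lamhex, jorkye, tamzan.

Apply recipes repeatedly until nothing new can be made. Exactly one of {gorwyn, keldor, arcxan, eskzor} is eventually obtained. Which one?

keldor

Using Recipe 5, lamhex and tamzan make ulezor.
Using Recipe 6, lamhex and ulezor make keldor.
arcxan would need gorwyn (Recipe 2), but gorwyn is never obtained. eskzor would need keldor and arcxan (Recipe 3), but arcxan is never obtained. gorwyn would need tamzan, eskzor, and lamhex (Recipe 1), but eskzor is never obtained.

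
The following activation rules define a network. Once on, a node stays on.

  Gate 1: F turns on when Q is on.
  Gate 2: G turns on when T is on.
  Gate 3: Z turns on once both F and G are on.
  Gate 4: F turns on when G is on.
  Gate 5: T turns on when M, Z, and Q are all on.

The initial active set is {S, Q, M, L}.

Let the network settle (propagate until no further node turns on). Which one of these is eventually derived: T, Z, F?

F

Q is on, so F turns on (Gate 1).
Z would need F and G (Gate 3), but G never turns on. T would need M, Z, and Q (Gate 5), but Z never turns on.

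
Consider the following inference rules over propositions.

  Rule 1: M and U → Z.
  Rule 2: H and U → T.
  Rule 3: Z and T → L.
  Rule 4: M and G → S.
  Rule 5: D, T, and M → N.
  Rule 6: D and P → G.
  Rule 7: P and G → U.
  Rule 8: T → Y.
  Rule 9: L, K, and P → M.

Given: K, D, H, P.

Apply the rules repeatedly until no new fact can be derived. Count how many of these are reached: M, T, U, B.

D and P hold, so G follows (Rule 6).
From P and G, Rule 7 gives U.
From H and U, Rule 2 gives T.
M would need L, K, and P (Rule 9), but L is never established.
T: reached.
U: reached.
No rule produces B, and it is not given.
Reached: T and U — 2 of the 4.

2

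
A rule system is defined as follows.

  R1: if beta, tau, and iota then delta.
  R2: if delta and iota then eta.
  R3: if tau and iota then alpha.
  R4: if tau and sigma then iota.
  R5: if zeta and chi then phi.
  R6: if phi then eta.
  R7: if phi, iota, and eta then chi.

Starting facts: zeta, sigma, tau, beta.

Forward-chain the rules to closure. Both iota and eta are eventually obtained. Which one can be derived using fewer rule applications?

iota

iota: From tau and sigma, R4 gives iota. [1 rule application]
eta: tau and sigma hold, so iota follows (R4). beta, tau, and iota hold, so delta follows (R1). delta and iota hold, so eta follows (R2). [3 rule applications]
iota needs fewer.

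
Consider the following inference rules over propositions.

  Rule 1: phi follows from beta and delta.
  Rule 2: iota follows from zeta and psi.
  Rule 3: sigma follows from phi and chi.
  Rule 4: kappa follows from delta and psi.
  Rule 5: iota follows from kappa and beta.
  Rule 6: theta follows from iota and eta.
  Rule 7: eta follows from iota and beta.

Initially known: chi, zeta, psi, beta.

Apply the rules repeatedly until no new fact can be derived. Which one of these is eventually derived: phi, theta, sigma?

theta

zeta and psi hold, so iota follows (Rule 2).
iota and beta hold, so eta follows (Rule 7).
iota and eta hold, so theta follows (Rule 6).
sigma would need phi and chi (Rule 3), but phi is never established. phi would need beta and delta (Rule 1), but delta is never established.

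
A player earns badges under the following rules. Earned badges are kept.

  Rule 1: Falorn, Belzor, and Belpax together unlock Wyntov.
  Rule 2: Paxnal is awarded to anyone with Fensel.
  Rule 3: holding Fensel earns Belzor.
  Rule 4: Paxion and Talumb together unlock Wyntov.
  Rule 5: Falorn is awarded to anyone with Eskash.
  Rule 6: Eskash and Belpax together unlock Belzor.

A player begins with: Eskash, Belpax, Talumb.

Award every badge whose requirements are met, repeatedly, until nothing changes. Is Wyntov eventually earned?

Yes

With Eskash and Belpax, Belzor is earned (Rule 6).
With Eskash, Falorn is earned (Rule 5).
With Falorn, Belzor, and Belpax, Wyntov is earned (Rule 1).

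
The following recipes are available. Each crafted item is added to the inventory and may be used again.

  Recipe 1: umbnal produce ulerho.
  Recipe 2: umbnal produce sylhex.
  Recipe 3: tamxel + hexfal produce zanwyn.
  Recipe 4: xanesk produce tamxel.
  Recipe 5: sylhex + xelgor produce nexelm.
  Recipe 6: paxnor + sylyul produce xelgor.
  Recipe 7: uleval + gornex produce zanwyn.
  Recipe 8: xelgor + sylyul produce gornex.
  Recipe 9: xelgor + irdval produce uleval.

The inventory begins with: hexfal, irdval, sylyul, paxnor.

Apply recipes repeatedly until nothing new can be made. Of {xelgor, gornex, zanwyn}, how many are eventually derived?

paxnor + sylyul → xelgor (Recipe 6).
Using Recipe 8, xelgor and sylyul make gornex.
Using Recipe 9, xelgor and irdval make uleval.
uleval + gornex → zanwyn (Recipe 7).
xelgor: reached.
gornex: reached.
zanwyn: reached.
All 3 are reached.

3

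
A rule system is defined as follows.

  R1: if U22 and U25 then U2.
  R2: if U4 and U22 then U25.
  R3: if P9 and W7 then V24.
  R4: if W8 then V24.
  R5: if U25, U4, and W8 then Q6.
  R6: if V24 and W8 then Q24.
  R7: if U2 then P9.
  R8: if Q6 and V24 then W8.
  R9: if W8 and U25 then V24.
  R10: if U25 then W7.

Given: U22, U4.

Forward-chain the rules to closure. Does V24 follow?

From U4 and U22, R2 gives U25.
U22 and U25 hold, so U2 follows (R1).
U25 holds, so W7 follows (R10).
From U2, R7 gives P9.
P9 and W7 hold, so V24 follows (R3).

Yes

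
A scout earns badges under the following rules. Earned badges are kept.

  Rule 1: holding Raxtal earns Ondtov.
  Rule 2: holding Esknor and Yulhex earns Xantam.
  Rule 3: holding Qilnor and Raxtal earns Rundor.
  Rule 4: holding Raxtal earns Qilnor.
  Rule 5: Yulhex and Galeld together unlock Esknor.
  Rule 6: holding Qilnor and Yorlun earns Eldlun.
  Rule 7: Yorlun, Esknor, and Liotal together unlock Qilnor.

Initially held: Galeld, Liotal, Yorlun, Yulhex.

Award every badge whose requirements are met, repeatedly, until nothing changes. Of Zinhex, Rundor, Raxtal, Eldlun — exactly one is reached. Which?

Eldlun

With Yulhex and Galeld, Esknor is earned (Rule 5).
With Yorlun, Esknor, and Liotal, Qilnor is earned (Rule 7).
With Qilnor and Yorlun, Eldlun is earned (Rule 6).
No rule produces Zinhex, and it is not given. No rule produces Raxtal, and it is not given. Rundor would need Qilnor and Raxtal (Rule 3), but Raxtal is never earned.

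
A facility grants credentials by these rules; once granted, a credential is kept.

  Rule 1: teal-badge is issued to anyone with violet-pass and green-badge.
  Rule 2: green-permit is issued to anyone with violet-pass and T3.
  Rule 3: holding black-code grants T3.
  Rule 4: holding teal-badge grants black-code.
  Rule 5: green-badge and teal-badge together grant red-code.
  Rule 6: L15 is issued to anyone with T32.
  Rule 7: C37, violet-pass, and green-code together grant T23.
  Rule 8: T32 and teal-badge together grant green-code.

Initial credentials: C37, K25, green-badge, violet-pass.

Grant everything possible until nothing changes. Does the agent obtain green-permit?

Yes

Holding violet-pass and green-badge grants teal-badge (Rule 1).
Holding teal-badge grants black-code (Rule 4).
Holding black-code grants T3 (Rule 3).
Holding violet-pass and T3 grants green-permit (Rule 2).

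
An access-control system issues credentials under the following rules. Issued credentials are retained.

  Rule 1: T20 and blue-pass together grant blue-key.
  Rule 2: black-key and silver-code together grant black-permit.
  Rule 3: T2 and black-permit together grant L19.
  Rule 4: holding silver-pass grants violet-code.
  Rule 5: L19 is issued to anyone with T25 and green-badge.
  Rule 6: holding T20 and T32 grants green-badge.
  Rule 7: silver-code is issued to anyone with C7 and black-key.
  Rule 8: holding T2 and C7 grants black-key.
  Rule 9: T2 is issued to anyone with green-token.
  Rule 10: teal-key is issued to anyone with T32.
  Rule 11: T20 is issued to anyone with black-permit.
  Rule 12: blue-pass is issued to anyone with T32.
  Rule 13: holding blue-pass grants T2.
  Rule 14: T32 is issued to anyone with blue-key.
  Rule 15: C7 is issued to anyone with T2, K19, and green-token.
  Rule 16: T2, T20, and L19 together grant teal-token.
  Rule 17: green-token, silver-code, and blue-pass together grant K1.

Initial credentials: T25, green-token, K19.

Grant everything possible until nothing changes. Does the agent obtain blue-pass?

blue-pass would need T32 (Rule 12), but T32 is never granted.

No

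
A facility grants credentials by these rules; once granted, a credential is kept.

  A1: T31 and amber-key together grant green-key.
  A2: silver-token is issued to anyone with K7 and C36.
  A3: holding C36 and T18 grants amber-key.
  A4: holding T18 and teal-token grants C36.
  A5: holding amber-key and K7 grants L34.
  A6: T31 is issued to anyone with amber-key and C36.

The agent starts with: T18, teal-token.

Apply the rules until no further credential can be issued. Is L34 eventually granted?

L34 would need amber-key and K7 (A5), but K7 is never granted.

No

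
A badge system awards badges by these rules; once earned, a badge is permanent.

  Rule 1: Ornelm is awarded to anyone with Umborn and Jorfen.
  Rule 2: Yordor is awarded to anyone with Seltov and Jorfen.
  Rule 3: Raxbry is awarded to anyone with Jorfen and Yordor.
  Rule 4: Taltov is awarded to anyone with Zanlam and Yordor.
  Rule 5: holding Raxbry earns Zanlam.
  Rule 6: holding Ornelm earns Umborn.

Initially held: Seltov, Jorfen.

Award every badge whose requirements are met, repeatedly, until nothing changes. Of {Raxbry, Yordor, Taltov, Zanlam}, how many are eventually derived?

4

With Seltov and Jorfen, Yordor is earned (Rule 2).
With Jorfen and Yordor, Raxbry is earned (Rule 3).
With Raxbry, Zanlam is earned (Rule 5).
With Zanlam and Yordor, Taltov is earned (Rule 4).
Raxbry: reached.
Yordor: reached.
Taltov: reached.
Zanlam: reached.
All 4 are reached.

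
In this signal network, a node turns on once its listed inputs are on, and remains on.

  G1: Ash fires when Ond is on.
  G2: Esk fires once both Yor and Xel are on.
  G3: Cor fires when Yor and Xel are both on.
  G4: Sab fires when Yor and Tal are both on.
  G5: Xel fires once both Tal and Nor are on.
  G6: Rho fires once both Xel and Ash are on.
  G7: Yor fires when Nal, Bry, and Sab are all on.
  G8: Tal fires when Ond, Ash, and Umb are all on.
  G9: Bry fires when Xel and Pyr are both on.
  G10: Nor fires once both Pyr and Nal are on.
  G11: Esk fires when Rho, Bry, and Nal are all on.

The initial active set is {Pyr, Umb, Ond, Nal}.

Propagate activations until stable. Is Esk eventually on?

Yes

Ond is on, so Ash fires (G1).
Pyr and Nal are on, so Nor fires (G10).
Ond, Ash, and Umb are on, so Tal fires (G8).
Tal and Nor are on, so Xel fires (G5).
Xel and Ash are on, so Rho fires (G6).
Xel and Pyr are on, so Bry fires (G9).
Rho, Bry, and Nal are on, so Esk fires (G11).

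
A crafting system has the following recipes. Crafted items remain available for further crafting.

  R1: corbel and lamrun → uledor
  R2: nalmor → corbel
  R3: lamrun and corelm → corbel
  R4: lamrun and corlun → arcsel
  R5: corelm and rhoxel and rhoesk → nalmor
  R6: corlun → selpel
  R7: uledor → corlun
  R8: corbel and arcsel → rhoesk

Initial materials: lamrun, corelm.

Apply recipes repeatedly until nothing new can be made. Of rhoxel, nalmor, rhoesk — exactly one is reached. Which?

rhoesk

lamrun and corelm → corbel (R3).
Using R1, corbel and lamrun make uledor.
uledor → corlun (R7).
Using R4, lamrun and corlun make arcsel.
corbel and arcsel → rhoesk (R8).
No rule produces rhoxel, and it is not given. nalmor would need corelm, rhoxel, and rhoesk (R5), but rhoxel is never obtained.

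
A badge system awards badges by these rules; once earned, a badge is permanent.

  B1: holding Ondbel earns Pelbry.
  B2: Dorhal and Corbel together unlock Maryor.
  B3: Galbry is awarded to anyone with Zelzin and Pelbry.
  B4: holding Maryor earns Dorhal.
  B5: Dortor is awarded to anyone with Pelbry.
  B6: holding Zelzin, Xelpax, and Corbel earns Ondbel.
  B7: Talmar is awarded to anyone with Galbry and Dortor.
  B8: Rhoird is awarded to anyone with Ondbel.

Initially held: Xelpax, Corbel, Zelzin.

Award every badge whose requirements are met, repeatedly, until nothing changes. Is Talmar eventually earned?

With Zelzin, Xelpax, and Corbel, Ondbel is earned (B6).
With Ondbel, Pelbry is earned (B1).
With Pelbry, Dortor is earned (B5).
With Zelzin and Pelbry, Galbry is earned (B3).
With Galbry and Dortor, Talmar is earned (B7).

Yes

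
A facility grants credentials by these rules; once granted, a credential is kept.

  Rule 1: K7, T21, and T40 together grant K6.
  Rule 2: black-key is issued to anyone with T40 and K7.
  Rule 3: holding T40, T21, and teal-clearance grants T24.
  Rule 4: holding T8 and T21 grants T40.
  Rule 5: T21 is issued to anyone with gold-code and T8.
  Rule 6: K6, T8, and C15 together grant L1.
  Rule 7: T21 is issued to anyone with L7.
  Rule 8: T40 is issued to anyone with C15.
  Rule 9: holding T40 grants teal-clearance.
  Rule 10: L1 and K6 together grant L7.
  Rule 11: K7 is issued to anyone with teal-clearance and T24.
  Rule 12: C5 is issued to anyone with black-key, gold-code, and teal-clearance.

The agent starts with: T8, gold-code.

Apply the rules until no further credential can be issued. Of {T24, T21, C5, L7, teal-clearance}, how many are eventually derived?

Holding gold-code and T8 grants T21 (Rule 5).
Holding T8 and T21 grants T40 (Rule 4).
Holding T40 grants teal-clearance (Rule 9).
Holding T40, T21, and teal-clearance grants T24 (Rule 3).
Holding teal-clearance and T24 grants K7 (Rule 11).
Holding T40 and K7 grants black-key (Rule 2).
Holding black-key, gold-code, and teal-clearance grants C5 (Rule 12).
T24: reached.
T21: reached.
C5: reached.
L7 would need L1 and K6 (Rule 10), but L1 is never granted.
teal-clearance: reached.
Reached: T24, T21, C5, and teal-clearance — 4 of the 5.

4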